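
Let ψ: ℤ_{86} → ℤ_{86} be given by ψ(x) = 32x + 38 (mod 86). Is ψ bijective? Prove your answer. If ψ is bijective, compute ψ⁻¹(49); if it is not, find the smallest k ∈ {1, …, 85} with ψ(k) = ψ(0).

We have gcd(32, 86) = 2 > 1. Taking a = 0 and b = 43: ψ(0) = 38 and ψ(43) = 32·43 + 38 = 1414 ≡ 38 (mod 86).
So ψ(0) = ψ(43) while 0 ≠ 43, so ψ is not injective, hence not bijective.
Since ψ is not bijective, we find the least positive k with ψ(k) = ψ(0): this means 32k ≡ 0 (mod 86), i.e. 86 ∣ 32k. Since gcd(32, 86) = 2, dividing through by 2 this holds exactly when 43 ∣ 16k, and as gcd(16, 43) = 1, exactly when 43 ∣ k.
The smallest positive such k is 43.

43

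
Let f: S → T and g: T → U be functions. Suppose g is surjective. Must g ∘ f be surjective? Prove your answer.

not surjective

No. Take S = {1}, T = U = {1, 2, 3, 4, 5}, f(1) = 1, and g = identity (surjective).
Then (g ∘ f)(1) = 1, and 5 ∈ U has no preimage under g ∘ f, so g ∘ f is not surjective.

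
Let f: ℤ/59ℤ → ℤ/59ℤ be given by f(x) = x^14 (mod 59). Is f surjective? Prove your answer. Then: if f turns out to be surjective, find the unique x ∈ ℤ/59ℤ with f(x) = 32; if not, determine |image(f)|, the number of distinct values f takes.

30

f(29): Repeated squaring mod 59: 29^1 ≡ 29, 29^2 ≡ 29² = 841 ≡ 15, 29^4 ≡ 15² = 225 ≡ 48, 29^8 ≡ 48² = 2304 ≡ 3. Since 14 = 8 + 4 + 2, 29^14 ≡ 3·48·15: 3·48 = 144 ≡ 26, then 26·15 = 390 ≡ 36. So 29^14 ≡ 36 (mod 59).
f(30): Repeated squaring mod 59: 30^1 ≡ 30, 30^2 ≡ 30² = 900 ≡ 15, 30^4 ≡ 15² = 225 ≡ 48, 30^8 ≡ 48² = 2304 ≡ 3. Since 14 = 8 + 4 + 2, 30^14 ≡ 3·48·15: 3·48 = 144 ≡ 26, then 26·15 = 390 ≡ 36. So 30^14 ≡ 36 (mod 59).
So f(29) = f(30) = 36 while 29 ≠ 30, thus f is not injective.
A non-injective map from the 59-element set ℤ/59ℤ to itself takes at most 58 distinct values, so it cannot be surjective. Thus f is not surjective.
Since f is not surjective, we determine |image(f)|. Computing x^14 mod 59 for each x (by repeated squaring, reducing mod 59 at every step), the values f(0), f(1), …, f(58) are: 0, 1, 41, 16, 29, 22, 7, 28, 9, 20, 17, 4, 51, 3, 27, 57, 15, 19, 53, 21, 48, 35, 46, 49, 26, 12, 5, 25, 45, 36, 36, 45, 25, 5, 12, 26, 49, 46, 35, 48, 21, 53, 19, 15, 57, 27, 3, 51, 4, 17, 20, 9, 28, 7, 22, 29, 16, 41, 1.
The distinct values are {0, 1, 3, 4, 5, 7, 9, 12, 15, 16, 17, 19, 20, 21, 22, 25, 26, 27, 28, 29, 35, 36, 41, 45, 46, 48, 49, 51, 53, 57}; there are 30 of them.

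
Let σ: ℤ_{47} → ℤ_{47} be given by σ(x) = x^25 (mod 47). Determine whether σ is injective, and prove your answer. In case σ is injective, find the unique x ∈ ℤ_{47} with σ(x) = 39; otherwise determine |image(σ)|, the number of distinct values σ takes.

33

Since 47 is prime, the nonzero elements of ℤ_{47} form a cyclic group of order 46.
As gcd(25, 46) = 1, raising to the 25th power is a bijection on this group: if a^25 ≡ b^25 then (ab^{−1})^25 = 1, and the only element of order dividing gcd(25, 46) = 1 is 1, so a = b.
With σ(0) = 0 this makes σ injective on all of ℤ_{47}, hence bijective (finite equal-size domain and codomain). In particular σ is injective.
Since σ is injective, we find the preimage of 39. The inverse of x ↦ x^25 on (ℤ_{47})^× is x ↦ x^35, because 25·35 = 875 = 19·46 + 1 ≡ 1 (mod 46) and x^{46} = 1 for x ≠ 0 (Fermat). So σ⁻¹(39) = 39^35 mod 47.
Repeated squaring mod 47: 39^1 ≡ 39, 39^2 ≡ 39² = 1521 ≡ 17, 39^4 ≡ 17² = 289 ≡ 7, 39^8 ≡ 7² = 49 ≡ 2, 39^16 ≡ 2² = 4, 39^32 ≡ 4² = 16. Since 35 = 32 + 2 + 1, 39^35 ≡ 16·17·39: 16·17 = 272 ≡ 37, then 37·39 = 1443 ≡ 33. So 39^35 ≡ 33 (mod 47).
Hence σ⁻¹(39) = 33.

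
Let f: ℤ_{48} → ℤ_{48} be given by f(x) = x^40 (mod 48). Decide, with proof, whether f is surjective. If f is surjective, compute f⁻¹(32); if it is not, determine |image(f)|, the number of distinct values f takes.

f(2): Repeated squaring mod 48: 2^1 ≡ 2, 2^2 ≡ 2² = 4, 2^4 ≡ 4² = 16, 2^8 ≡ 16² = 256 ≡ 16, 2^16 ≡ 16² = 256 ≡ 16, 2^32 ≡ 16² = 256 ≡ 16. Since 40 = 32 + 8, 2^40 ≡ 16·16: 16·16 = 256 ≡ 16. So 2^40 ≡ 16 (mod 48).
f(4): Repeated squaring mod 48: 4^1 ≡ 4, 4^2 ≡ 4² = 16, 4^4 ≡ 16² = 256 ≡ 16, 4^8 ≡ 16² = 256 ≡ 16, 4^16 ≡ 16² = 256 ≡ 16, 4^32 ≡ 16² = 256 ≡ 16. Since 40 = 32 + 8, 4^40 ≡ 16·16: 16·16 = 256 ≡ 16. So 4^40 ≡ 16 (mod 48).
So f(2) = f(4) = 16 while 2 ≠ 4, hence f is not injective.
A non-injective map from the 48-element set ℤ_{48} to itself takes at most 47 distinct values, so it cannot be surjective. Thus f is not surjective.
Since f is not surjective, we determine |image(f)|. Computing x^40 mod 48 for each x (by repeated squaring, reducing mod 48 at every step), the values f(0), f(1), …, f(47) are: 0, 1, 16, 33, 16, 1, 0, 1, 16, 33, 16, 1, 0, 1, 16, 33, 16, 1, 0, 1, 16, 33, 16, 1, 0, 1, 16, 33, 16, 1, 0, 1, 16, 33, 16, 1, 0, 1, 16, 33, 16, 1, 0, 1, 16, 33, 16, 1.
The distinct values are {0, 1, 16, 33}; there are 4 of them.

4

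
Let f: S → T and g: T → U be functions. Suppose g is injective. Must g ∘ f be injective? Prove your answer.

not injective

No. Take S = {0, 1}, T = U = {0, 1, 2}, f(0) = f(1) = 0, and g = identity (injective).
Then (g ∘ f)(0) = (g ∘ f)(1) = 0 with 0 ≠ 1, so g ∘ f is not injective.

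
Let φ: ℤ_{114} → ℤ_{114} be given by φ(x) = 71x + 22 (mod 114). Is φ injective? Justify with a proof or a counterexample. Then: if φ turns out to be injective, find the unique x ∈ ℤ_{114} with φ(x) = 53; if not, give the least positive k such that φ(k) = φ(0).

47

Suppose φ(x_1) = φ(x_2) in ℤ_{114}. Then 71x_1 + 22 ≡ 71x_2 + 22 (mod 114), hence 71(x_1 − x_2) ≡ 0 (mod 114).
Since gcd(71, 114) = 1, 71 is invertible modulo 114, therefore x_1 − x_2 ≡ 0 (mod 114), i.e. x_1 = x_2.
So φ is injective.
We now compute 71⁻¹ mod 114 explicitly. Euclid's algorithm: 114 = 1·71 + 43, 71 = 1·43 + 28, 43 = 1·28 + 15, 28 = 1·15 + 13, 15 = 1·13 + 2, 13 = 6·2 + 1; back-substituting gives 1 = 53·71 − 33·114, so 71⁻¹ ≡ 53 (mod 114).
Since φ is injective, we find φ⁻¹(53): we need 71x ≡ 53 − 22 ≡ 31 (mod 114). Using 71⁻¹ = 53: x ≡ 53·31 = 1643 = 14·114 + 47, so x = 47.
Check: φ(47) = 71·47 + 22 = 3359 = 29·114 + 53 ≡ 53 (mod 114).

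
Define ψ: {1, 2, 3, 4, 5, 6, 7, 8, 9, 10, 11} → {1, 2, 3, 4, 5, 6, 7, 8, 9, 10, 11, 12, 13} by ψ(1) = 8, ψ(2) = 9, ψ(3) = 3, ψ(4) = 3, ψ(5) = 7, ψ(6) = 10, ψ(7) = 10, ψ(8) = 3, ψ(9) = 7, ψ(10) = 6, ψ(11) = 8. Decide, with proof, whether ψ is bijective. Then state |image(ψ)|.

ψ(3) = 3 = ψ(4) with 3 ≠ 4, so ψ is not injective, hence not bijective.
The image of ψ is {3, 6, 7, 8, 9, 10}, which has 6 elements.

6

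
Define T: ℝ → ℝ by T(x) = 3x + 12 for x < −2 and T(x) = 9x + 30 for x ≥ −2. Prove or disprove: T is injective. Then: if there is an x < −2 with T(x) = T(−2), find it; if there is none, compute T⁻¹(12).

-2

Both pieces are strictly increasing (slopes 3 and 9), so each is injective on its own interval.
The left piece maps (−∞, −2) onto (−∞, 6); the right piece maps [−2, ∞) onto [12, ∞).
These images are disjoint, so no value is attained by both pieces. Therefore T is injective.
Because the two images are disjoint, no x < −2 has T(x) = T(−2), so we compute T⁻¹(12): 12 lies in [12, ∞), so solve 9x + 30 = 12: x = (12 − 30)/9 = −2.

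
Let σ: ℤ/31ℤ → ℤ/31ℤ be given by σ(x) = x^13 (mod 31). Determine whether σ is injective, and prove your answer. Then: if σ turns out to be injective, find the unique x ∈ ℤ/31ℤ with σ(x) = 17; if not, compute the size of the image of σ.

12

Since 31 is prime, the nonzero elements of ℤ/31ℤ form a cyclic group of order 30.
As gcd(13, 30) = 1, raising to the 13th power is a bijection on this group: if a^13 ≡ b^13 then (ab^{−1})^13 = 1, and the only element of order dividing gcd(13, 30) = 1 is 1, so a = b.
With σ(0) = 0 this makes σ injective on all of ℤ/31ℤ, hence bijective (finite equal-size domain and codomain). In particular σ is injective.
Since σ is injective, we find the preimage of 17. The inverse of x ↦ x^13 on (ℤ/31ℤ)^× is x ↦ x^7, because 13·7 = 91 = 3·30 + 1 ≡ 1 (mod 30) and x^{30} = 1 for x ≠ 0 (Fermat). So σ⁻¹(17) = 17^7 mod 31.
Repeated squaring mod 31: 17^1 ≡ 17, 17^2 ≡ 17² = 289 ≡ 10, 17^4 ≡ 10² = 100 ≡ 7. Since 7 = 4 + 2 + 1, 17^7 ≡ 7·10·17: 7·10 = 70 ≡ 8, then 8·17 = 136 ≡ 12. So 17^7 ≡ 12 (mod 31).
Hence σ⁻¹(17) = 12.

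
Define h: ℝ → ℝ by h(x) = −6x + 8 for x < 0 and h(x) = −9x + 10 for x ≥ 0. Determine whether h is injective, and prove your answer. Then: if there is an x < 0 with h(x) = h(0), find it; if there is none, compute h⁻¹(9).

-1/3

Both pieces are strictly decreasing (slopes −6 and −9), so each is injective on its own interval.
The left piece maps (−∞, 0) onto (8, ∞); the right piece maps [0, ∞) onto (−∞, 10].
These images overlap. In particular h(0) = 10 (right piece), and solving −6x + 8 = 10 on the left piece gives x = −1/3 < 0.
So h(−1/3) = h(0) with −1/3 ≠ 0, and h is not injective. This x = −1/3 is the requested value below 0.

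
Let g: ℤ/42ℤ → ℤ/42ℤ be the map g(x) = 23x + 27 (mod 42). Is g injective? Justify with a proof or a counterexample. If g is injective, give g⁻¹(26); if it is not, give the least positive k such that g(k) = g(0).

Recall that injectivity means: for all a, b in the domain, g(a) = g(b) implies a = b.
If g(a) = g(b), then 23a ≡ 23b (mod 42). Because gcd(23, 42) = 1, we may cancel 23 to get a ≡ b (mod 42).
So g is injective.
We now compute 23⁻¹ mod 42 explicitly. Euclid's algorithm: 42 = 1·23 + 19, 23 = 1·19 + 4, 19 = 4·4 + 3, 4 = 1·3 + 1; back-substituting gives 1 = 11·23 − 6·42, so 23⁻¹ ≡ 11 (mod 42).
Since g is injective, we find g⁻¹(26): we need 23x ≡ 26 − 27 ≡ 41 (mod 42). Using 23⁻¹ = 11: x ≡ 11·41 = 451 = 10·42 + 31, so x = 31.
Check: g(31) = 23·31 + 27 = 740 = 17·42 + 26 ≡ 26 (mod 42).

31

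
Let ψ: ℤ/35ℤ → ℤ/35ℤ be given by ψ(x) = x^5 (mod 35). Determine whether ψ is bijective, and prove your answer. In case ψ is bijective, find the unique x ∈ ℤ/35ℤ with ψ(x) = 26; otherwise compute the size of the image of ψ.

Computing x^5 mod 35 for each x (by repeated squaring, reducing mod 35 at every step), the values ψ(0), ψ(1), …, ψ(34) are: 0, 1, 32, 33, 9, 10, 6, 7, 8, 4, 5, 16, 17, 13, 14, 15, 11, 12, 23, 24, 20, 21, 22, 18, 19, 30, 31, 27, 28, 29, 25, 26, 2, 3, 34.
Every element of ℤ/35ℤ appears exactly once in this list, so ψ is a bijection, and in particular bijective.
Since ψ is bijective, we read off the preimage of 26 from the same table: ψ(31) = 26, so ψ⁻¹(26) = 31.

31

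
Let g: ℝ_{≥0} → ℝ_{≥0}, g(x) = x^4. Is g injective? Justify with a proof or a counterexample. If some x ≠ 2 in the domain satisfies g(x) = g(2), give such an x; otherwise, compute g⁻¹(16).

On ℝ_{≥0}, x ↦ x^4 is strictly increasing, so g(a) = g(b) forces a = b. Hence g is injective.
Since x ↦ x^4 is strictly increasing on ℝ_{≥0}, it is injective there, so no x ≠ 2 in the domain has g(x) = g(2). We therefore compute g⁻¹(16) = 16^{1/4} = 2 (indeed 2^4 = 16).

2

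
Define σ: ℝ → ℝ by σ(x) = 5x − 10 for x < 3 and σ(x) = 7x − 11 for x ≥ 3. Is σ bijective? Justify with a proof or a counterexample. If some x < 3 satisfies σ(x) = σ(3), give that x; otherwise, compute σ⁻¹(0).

Both pieces are strictly increasing (slopes 5 and 7), so each is injective on its own interval.
The left piece maps (−∞, 3) onto (−∞, 5); the right piece maps [3, ∞) onto [10, ∞).
The images leave a gap (5 has no preimage), so σ is not surjective, hence not bijective.
Because the two images are disjoint, no x < 3 has σ(x) = σ(3), so we compute σ⁻¹(0): 0 lies in (−∞, 5), so solve 5x − 10 = 0: x = (0 + 10)/5 = 2.

2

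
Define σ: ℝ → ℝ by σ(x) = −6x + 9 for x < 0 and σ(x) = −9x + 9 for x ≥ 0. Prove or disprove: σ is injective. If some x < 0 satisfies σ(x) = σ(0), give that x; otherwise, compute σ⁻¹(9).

Both pieces are strictly decreasing (slopes −6 and −9), so each is injective on its own interval.
The left piece maps (−∞, 0) onto (9, ∞); the right piece maps [0, ∞) onto (−∞, 9].
These images are disjoint, so no value is attained by both pieces. Therefore σ is injective.
Because the two images are disjoint, no x < 0 has σ(x) = σ(0), so we compute σ⁻¹(9): 9 lies in (−∞, 9], so solve −9x + 9 = 9: x = (9 − 9)/(−9) = 0.

0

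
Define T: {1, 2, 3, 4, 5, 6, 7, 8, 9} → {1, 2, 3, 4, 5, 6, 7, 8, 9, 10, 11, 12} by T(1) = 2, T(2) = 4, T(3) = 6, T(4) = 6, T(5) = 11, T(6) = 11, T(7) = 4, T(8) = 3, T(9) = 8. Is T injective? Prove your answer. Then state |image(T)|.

T(3) = 6 = T(4) with 3 ≠ 4, so T is not injective.
The image of T is {2, 3, 4, 6, 8, 11}, which has 6 elements.

6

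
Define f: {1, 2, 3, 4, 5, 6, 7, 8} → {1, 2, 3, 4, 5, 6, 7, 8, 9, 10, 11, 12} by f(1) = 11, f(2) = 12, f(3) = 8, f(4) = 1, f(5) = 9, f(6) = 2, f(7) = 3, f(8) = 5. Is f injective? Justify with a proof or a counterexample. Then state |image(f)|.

8

The values f(1), …, f(8) are 11, 12, 8, 1, 9, 2, 3, 5 — all distinct.
So f(s) = f(t) only when s = t, and f is injective.
The image of f is {1, 2, 3, 5, 8, 9, 11, 12}, which has 8 elements.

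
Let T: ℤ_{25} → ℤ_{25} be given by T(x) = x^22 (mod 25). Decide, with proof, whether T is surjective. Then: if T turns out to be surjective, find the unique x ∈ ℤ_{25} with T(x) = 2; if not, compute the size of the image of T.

11

T(0) = 0^22 = 0.
T(5): Repeated squaring mod 25: 5^1 ≡ 5, 5^2 ≡ 5² = 25 ≡ 0, 5^4 ≡ 0² = 0, 5^8 ≡ 0² = 0, 5^16 ≡ 0² = 0. Since 22 = 16 + 4 + 2, 5^22 ≡ 0·0·0: 0·0 = 0, then 0·0 = 0. So 5^22 ≡ 0 (mod 25).
So T(0) = T(5) = 0 while 0 ≠ 5, hence T is not injective.
A non-injective map from the 25-element set ℤ_{25} to itself takes at most 24 distinct values, so it cannot be surjective. Thus T is not surjective.
Since T is not surjective, we determine |image(T)|. Computing x^22 mod 25 for each x (by repeated squaring, reducing mod 25 at every step), the values T(0), T(1), …, T(24) are: 0, 1, 4, 9, 16, 0, 11, 24, 14, 6, 0, 21, 19, 19, 21, 0, 6, 14, 24, 11, 0, 16, 9, 4, 1.
The distinct values are {0, 1, 4, 6, 9, 11, 14, 16, 19, 21, 24}; there are 11 of them.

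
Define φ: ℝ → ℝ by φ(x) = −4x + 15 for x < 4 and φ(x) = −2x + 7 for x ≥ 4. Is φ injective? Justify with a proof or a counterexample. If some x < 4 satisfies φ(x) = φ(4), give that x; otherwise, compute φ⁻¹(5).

5/2

Both pieces are strictly decreasing (slopes −4 and −2), so each is injective on its own interval.
The left piece maps (−∞, 4) onto (−1, ∞); the right piece maps [4, ∞) onto (−∞, −1].
These images are disjoint, so no value is attained by both pieces. So φ is injective.
Because the two images are disjoint, no x < 4 has φ(x) = φ(4), so we compute φ⁻¹(5): 5 lies in (−1, ∞), so solve −4x + 15 = 5: x = (5 − 15)/(−4) = 5/2.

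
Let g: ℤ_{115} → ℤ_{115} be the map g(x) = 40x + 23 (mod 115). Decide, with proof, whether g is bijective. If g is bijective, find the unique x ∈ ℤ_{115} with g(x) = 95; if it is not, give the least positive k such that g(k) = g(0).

Recall: injectivity means: for all x_1, x_2 in the domain, g(x_1) = g(x_2) implies x_1 = x_2.
We have gcd(40, 115) = 5 > 1. Taking x_1 = 0 and x_2 = 23: g(0) = 23 and g(23) = 40·23 + 23 = 943 ≡ 23 (mod 115).
So g(0) = g(23) while 0 ≠ 23, thus g is not injective, hence not bijective.
Since g is not bijective, we find the least positive k with g(k) = g(0): this means 40k ≡ 0 (mod 115), i.e. 115 ∣ 40k. Since gcd(40, 115) = 5, dividing through by 5 this holds exactly when 23 ∣ 8k, and as gcd(8, 23) = 1, exactly when 23 ∣ k.
The smallest positive such k is 23.

23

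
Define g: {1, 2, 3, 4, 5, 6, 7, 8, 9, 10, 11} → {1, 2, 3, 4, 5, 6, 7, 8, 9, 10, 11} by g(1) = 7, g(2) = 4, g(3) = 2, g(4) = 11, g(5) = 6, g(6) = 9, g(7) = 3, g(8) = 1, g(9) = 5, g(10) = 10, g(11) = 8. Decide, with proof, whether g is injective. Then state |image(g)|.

The values g(1), …, g(11) are 7, 4, 2, 11, 6, 9, 3, 1, 5, 10, 8 — all distinct.
So g(s) = g(t) only when s = t, and g is injective.
The image of g is {1, 2, 3, 4, 5, 6, 7, 8, 9, 10, 11}, which has 11 elements.

11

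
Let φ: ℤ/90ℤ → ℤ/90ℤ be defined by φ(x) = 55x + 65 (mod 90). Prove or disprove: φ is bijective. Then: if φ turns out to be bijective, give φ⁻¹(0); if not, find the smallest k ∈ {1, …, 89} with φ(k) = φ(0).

18

We have gcd(55, 90) = 5 > 1. Taking a = 0 and b = 18: φ(0) = 65 and φ(18) = 55·18 + 65 = 1055 ≡ 65 (mod 90).
So φ(0) = φ(18) while 0 ≠ 18, so φ is not injective, hence not bijective.
Since φ is not bijective, we find the least positive k with φ(k) = φ(0): this means 55k ≡ 0 (mod 90), i.e. 90 ∣ 55k. Since gcd(55, 90) = 5, dividing through by 5 this holds exactly when 18 ∣ 11k, and as gcd(11, 18) = 1, exactly when 18 ∣ k.
The smallest positive such k is 18.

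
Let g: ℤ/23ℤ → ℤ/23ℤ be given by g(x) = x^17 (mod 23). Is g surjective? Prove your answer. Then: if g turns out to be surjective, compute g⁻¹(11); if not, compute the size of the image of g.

Since 23 is prime, the nonzero elements of ℤ/23ℤ form a cyclic group of order 22.
As gcd(17, 22) = 1, raising to the 17th power is a bijection on this group: if x_1^17 ≡ x_2^17 then (x_1x_2^{−1})^17 = 1, and the only element of order dividing gcd(17, 22) = 1 is 1, so x_1 = x_2.
With g(0) = 0 this makes g injective on all of ℤ/23ℤ, hence bijective (finite equal-size domain and codomain). In particular g is surjective.
Since g is surjective, we find the preimage of 11. The inverse of x ↦ x^17 on (ℤ/23ℤ)^× is x ↦ x^13, because 17·13 = 221 = 10·22 + 1 ≡ 1 (mod 22) and x^{22} = 1 for x ≠ 0 (Fermat). So g⁻¹(11) = 11^13 mod 23.
Repeated squaring mod 23: 11^1 ≡ 11, 11^2 ≡ 11² = 121 ≡ 6, 11^4 ≡ 6² = 36 ≡ 13, 11^8 ≡ 13² = 169 ≡ 8. Since 13 = 8 + 4 + 1, 11^13 ≡ 8·13·11: 8·13 = 104 ≡ 12, then 12·11 = 132 ≡ 17. So 11^13 ≡ 17 (mod 23).
Hence g⁻¹(11) = 17.

17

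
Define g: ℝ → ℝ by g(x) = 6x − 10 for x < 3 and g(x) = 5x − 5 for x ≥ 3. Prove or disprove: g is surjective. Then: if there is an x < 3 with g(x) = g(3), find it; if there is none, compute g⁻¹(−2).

Both pieces are strictly increasing (slopes 6 and 5), so each is injective on its own interval.
The left piece maps (−∞, 3) onto (−∞, 8); the right piece maps [3, ∞) onto [10, ∞).
The union (−∞, 8) ∪ [10, ∞) omits the interval between 8 and 10; in particular 8 has no preimage. So g is not surjective.
Because the two images are disjoint, no x < 3 has g(x) = g(3), so we compute g⁻¹(−2): −2 lies in (−∞, 8), so solve 6x − 10 = −2: x = (−2 + 10)/6 = 4/3.

4/3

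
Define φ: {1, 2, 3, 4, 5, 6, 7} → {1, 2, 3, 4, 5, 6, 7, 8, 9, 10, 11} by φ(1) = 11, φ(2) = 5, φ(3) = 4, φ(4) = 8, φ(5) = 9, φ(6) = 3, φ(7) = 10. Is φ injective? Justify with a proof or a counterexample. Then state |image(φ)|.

7

The values φ(1), …, φ(7) are 11, 5, 4, 8, 9, 3, 10 — all distinct.
So φ(x_1) = φ(x_2) only when x_1 = x_2, and φ is injective.
The image of φ is {3, 4, 5, 8, 9, 10, 11}, which has 7 elements.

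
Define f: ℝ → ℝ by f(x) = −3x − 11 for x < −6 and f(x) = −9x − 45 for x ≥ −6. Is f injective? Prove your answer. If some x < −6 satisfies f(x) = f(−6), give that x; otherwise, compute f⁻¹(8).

Both pieces are strictly decreasing (slopes −3 and −9), so each is injective on its own interval.
The left piece maps (−∞, −6) onto (7, ∞); the right piece maps [−6, ∞) onto (−∞, 9].
These images overlap. In particular f(−6) = 9 (right piece), and solving −3x − 11 = 9 on the left piece gives x = −20/3 < −6.
So f(−20/3) = f(−6) with −20/3 ≠ −6, and f is not injective. This x = −20/3 is the requested value below −6.

-20/3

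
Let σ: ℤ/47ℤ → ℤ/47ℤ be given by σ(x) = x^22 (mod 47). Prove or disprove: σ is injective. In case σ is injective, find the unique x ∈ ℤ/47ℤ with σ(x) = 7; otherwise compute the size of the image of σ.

24

σ(23): Repeated squaring mod 47: 23^1 ≡ 23, 23^2 ≡ 23² = 529 ≡ 12, 23^4 ≡ 12² = 144 ≡ 3, 23^8 ≡ 3² = 9, 23^16 ≡ 9² = 81 ≡ 34. Since 22 = 16 + 4 + 2, 23^22 ≡ 34·3·12: 34·3 = 102 ≡ 8, then 8·12 = 96 ≡ 2. So 23^22 ≡ 2 (mod 47).
σ(24): Repeated squaring mod 47: 24^1 ≡ 24, 24^2 ≡ 24² = 576 ≡ 12, 24^4 ≡ 12² = 144 ≡ 3, 24^8 ≡ 3² = 9, 24^16 ≡ 9² = 81 ≡ 34. Since 22 = 16 + 4 + 2, 24^22 ≡ 34·3·12: 34·3 = 102 ≡ 8, then 8·12 = 96 ≡ 2. So 24^22 ≡ 2 (mod 47).
So σ(23) = σ(24) = 2 while 23 ≠ 24, therefore σ is not injective.
Since σ is not injective, we determine |image(σ)|. Computing x^22 mod 47 for each x (by repeated squaring, reducing mod 47 at every step), the values σ(0), σ(1), …, σ(46) are: 0, 1, 24, 16, 12, 28, 8, 27, 6, 21, 14, 17, 4, 18, 37, 25, 3, 36, 34, 42, 7, 9, 32, 2, 2, 32, 9, 7, 42, 34, 36, 3, 25, 37, 18, 4, 17, 14, 21, 6, 27, 8, 28, 12, 16, 24, 1.
The distinct values are {0, 1, 2, 3, 4, 6, 7, 8, 9, 12, 14, 16, 17, 18, 21, 24, 25, 27, 28, 32, 34, 36, 37, 42}; there are 24 of them.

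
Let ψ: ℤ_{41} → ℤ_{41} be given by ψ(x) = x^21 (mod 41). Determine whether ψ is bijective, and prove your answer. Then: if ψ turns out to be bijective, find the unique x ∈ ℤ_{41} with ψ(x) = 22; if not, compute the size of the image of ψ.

19

Since 41 is prime, the nonzero elements of ℤ_{41} form a cyclic group of order 40.
As gcd(21, 40) = 1, raising to the 21st power is a bijection on this group: if x_1^21 ≡ x_2^21 then (x_1x_2^{−1})^21 = 1, and the only element of order dividing gcd(21, 40) = 1 is 1, so x_1 = x_2.
With ψ(0) = 0 this makes ψ injective on all of ℤ_{41}, hence bijective (finite equal-size domain and codomain). In particular ψ is bijective.
Since ψ is bijective, we find the preimage of 22. The inverse of x ↦ x^21 on (ℤ_{41})^× is x ↦ x^21, because 21·21 = 441 = 11·40 + 1 ≡ 1 (mod 40) and x^{40} = 1 for x ≠ 0 (Fermat). So ψ⁻¹(22) = 22^21 mod 41.
Repeated squaring mod 41: 22^1 ≡ 22, 22^2 ≡ 22² = 484 ≡ 33, 22^4 ≡ 33² = 1089 ≡ 23, 22^8 ≡ 23² = 529 ≡ 37, 22^16 ≡ 37² = 1369 ≡ 16. Since 21 = 16 + 4 + 1, 22^21 ≡ 16·23·22: 16·23 = 368 ≡ 40, then 40·22 = 880 ≡ 19. So 22^21 ≡ 19 (mod 41).
Hence ψ⁻¹(22) = 19.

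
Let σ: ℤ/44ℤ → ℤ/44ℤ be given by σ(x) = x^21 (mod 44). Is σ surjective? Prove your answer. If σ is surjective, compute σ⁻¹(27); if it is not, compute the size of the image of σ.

σ(0) = 0^21 = 0.
σ(22): Repeated squaring mod 44: 22^1 ≡ 22, 22^2 ≡ 22² = 484 ≡ 0, 22^4 ≡ 0² = 0, 22^8 ≡ 0² = 0, 22^16 ≡ 0² = 0. Since 21 = 16 + 4 + 1, 22^21 ≡ 0·0·22: 0·0 = 0, then 0·22 = 0. So 22^21 ≡ 0 (mod 44).
So σ(0) = σ(22) = 0 while 0 ≠ 22, therefore σ is not injective.
A non-injective map from the 44-element set ℤ/44ℤ to itself takes at most 43 distinct values, so it cannot be surjective. So σ is not surjective.
Since σ is not surjective, we determine |image(σ)|. Computing x^21 mod 44 for each x (by repeated squaring, reducing mod 44 at every step), the values σ(0), σ(1), …, σ(43) are: 0, 1, 24, 3, 4, 5, 28, 7, 8, 9, 32, 11, 12, 13, 36, 15, 16, 17, 40, 19, 20, 21, 0, 23, 24, 25, 4, 27, 28, 29, 8, 31, 32, 33, 12, 35, 36, 37, 16, 39, 40, 41, 20, 43.
The distinct values are {0, 1, 3, 4, 5, 7, 8, 9, 11, 12, 13, 15, 16, 17, 19, 20, 21, 23, 24, 25, 27, 28, 29, 31, 32, 33, 35, 36, 37, 39, 40, 41, 43}; there are 33 of them.

33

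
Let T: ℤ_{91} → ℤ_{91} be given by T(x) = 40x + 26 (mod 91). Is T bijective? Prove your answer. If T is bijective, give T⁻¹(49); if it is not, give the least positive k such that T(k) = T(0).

62

Suppose T(a) = T(b) in ℤ_{91}. Then 40a + 26 ≡ 40b + 26 (mod 91), therefore 40(a − b) ≡ 0 (mod 91).
Since gcd(40, 91) = 1, 40 is invertible modulo 91, therefore a − b ≡ 0 (mod 91), i.e. a = b.
We now compute 40⁻¹ mod 91 explicitly. Euclid's algorithm: 91 = 2·40 + 11, 40 = 3·11 + 7, 11 = 1·7 + 4, 7 = 1·4 + 3, 4 = 1·3 + 1; back-substituting gives 1 = 66·40 − 29·91, so 40⁻¹ ≡ 66 (mod 91).
Then y ↦ 66(y − 26) is a two-sided inverse to T, so every y ∈ ℤ_{91} has a preimage.
Hence T is bijective.
Since T is bijective, we find T⁻¹(49): we need 40x ≡ 49 − 26 ≡ 23 (mod 91). Using 40⁻¹ = 66: x ≡ 66·23 = 1518 = 16·91 + 62, so x = 62.
Check: T(62) = 40·62 + 26 = 2506 = 27·91 + 49 ≡ 49 (mod 91).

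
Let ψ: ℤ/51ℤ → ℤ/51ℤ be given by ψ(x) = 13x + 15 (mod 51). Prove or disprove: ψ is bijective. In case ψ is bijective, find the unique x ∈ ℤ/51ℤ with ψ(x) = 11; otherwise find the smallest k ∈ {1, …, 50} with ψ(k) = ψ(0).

35

Suppose ψ(u) = ψ(v) in ℤ/51ℤ. Then 13u + 15 ≡ 13v + 15 (mod 51), so 13(u − v) ≡ 0 (mod 51).
Since gcd(13, 51) = 1, 13 is invertible modulo 51, so u − v ≡ 0 (mod 51), i.e. u = v.
We now compute 13⁻¹ mod 51 explicitly. Euclid's algorithm: 51 = 3·13 + 12, 13 = 1·12 + 1; back-substituting gives 1 = 4·13 − 1·51, so 13⁻¹ ≡ 4 (mod 51).
For any y ∈ ℤ/51ℤ, x = 4(y − 15) mod 51 satisfies ψ(x) = 13·4(y − 15) + 15 ≡ y (since 13·4 ≡ 1 mod 51). So every y has a preimage.
Hence ψ is bijective.
Since ψ is bijective, we compute ψ⁻¹(11): solve 13x + 15 ≡ 11 (mod 51), i.e. 13x ≡ 47 (mod 51).
Multiplying by 13⁻¹ = 4 gives x ≡ 4·47 = 188 = 3·51 + 35 ≡ 35 (mod 51).
Check: ψ(35) = 13·35 + 15 = 470 = 9·51 + 11 ≡ 11 (mod 51).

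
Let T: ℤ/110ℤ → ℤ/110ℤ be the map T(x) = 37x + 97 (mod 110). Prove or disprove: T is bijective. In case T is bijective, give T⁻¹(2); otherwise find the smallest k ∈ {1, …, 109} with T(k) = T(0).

45

If T(a) = T(b), then 37a ≡ 37b (mod 110). Because gcd(37, 110) = 1, we may cancel 37 to get a ≡ b (mod 110).
We now compute 37⁻¹ mod 110 explicitly. Euclid's algorithm: 110 = 2·37 + 36, 37 = 1·36 + 1; back-substituting gives 1 = 3·37 − 1·110, so 37⁻¹ ≡ 3 (mod 110).
For any y ∈ ℤ/110ℤ, x = 3(y − 97) mod 110 satisfies T(x) = 37·3(y − 97) + 97 ≡ y (since 37·3 ≡ 1 mod 110). So every y has a preimage.
Therefore T is bijective.
Since T is bijective, we find T⁻¹(2): we need 37x ≡ 2 − 97 ≡ 15 (mod 110). Using 37⁻¹ = 3: x ≡ 3·15 = 45, so x = 45.
Check: T(45) = 37·45 + 97 = 1762 = 16·110 + 2 ≡ 2 (mod 110).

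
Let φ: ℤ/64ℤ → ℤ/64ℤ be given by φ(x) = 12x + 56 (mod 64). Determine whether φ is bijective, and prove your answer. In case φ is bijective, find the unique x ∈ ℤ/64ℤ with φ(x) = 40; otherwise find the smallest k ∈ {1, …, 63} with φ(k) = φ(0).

We have gcd(12, 64) = 4 > 1. Taking s = 0 and t = 16: φ(0) = 56 and φ(16) = 12·16 + 56 = 248 ≡ 56 (mod 64).
So φ(0) = φ(16) while 0 ≠ 16, so φ is not injective, hence not bijective.
Since φ is not bijective, we find the least positive k with φ(k) = φ(0): this means 12k ≡ 0 (mod 64), i.e. 64 ∣ 12k. Since gcd(12, 64) = 4, dividing through by 4 this holds exactly when 16 ∣ 3k, and as gcd(3, 16) = 1, exactly when 16 ∣ k.
The smallest positive such k is 16.

16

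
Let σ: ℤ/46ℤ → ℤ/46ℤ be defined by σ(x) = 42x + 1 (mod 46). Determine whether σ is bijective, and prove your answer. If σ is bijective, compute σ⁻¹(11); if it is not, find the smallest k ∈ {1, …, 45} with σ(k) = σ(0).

23

We have gcd(42, 46) = 2 > 1. Taking s = 0 and t = 23: σ(0) = 1 and σ(23) = 42·23 + 1 = 967 ≡ 1 (mod 46).
So σ(0) = σ(23) while 0 ≠ 23, hence σ is not injective, hence not bijective.
Since σ is not bijective, we find the least positive k with σ(k) = σ(0): this means 42k ≡ 0 (mod 46), i.e. 46 ∣ 42k. Since gcd(42, 46) = 2, dividing through by 2 this holds exactly when 23 ∣ 21k, and as gcd(21, 23) = 1, exactly when 23 ∣ k.
The smallest positive such k is 23.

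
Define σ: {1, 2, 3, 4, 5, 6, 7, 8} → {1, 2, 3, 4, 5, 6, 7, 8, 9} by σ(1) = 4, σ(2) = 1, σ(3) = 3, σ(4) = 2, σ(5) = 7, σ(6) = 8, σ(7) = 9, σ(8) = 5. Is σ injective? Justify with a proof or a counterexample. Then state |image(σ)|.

The values σ(1), …, σ(8) are 4, 1, 3, 2, 7, 8, 9, 5 — all distinct.
So σ(s) = σ(t) only when s = t, and σ is injective.
The image of σ is {1, 2, 3, 4, 5, 7, 8, 9}, which has 8 elements.

8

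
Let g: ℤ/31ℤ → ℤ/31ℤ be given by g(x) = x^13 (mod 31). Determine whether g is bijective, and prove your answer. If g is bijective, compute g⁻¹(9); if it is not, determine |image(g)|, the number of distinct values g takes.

10

Since 31 is prime, the nonzero elements of ℤ/31ℤ form a cyclic group of order 30.
As gcd(13, 30) = 1, raising to the 13th power is a bijection on this group: if u^13 ≡ v^13 then (uv^{−1})^13 = 1, and the only element of order dividing gcd(13, 30) = 1 is 1, so u = v.
With g(0) = 0 this makes g injective on all of ℤ/31ℤ, hence bijective (finite equal-size domain and codomain). In particular g is bijective.
Since g is bijective, we find the preimage of 9. The inverse of x ↦ x^13 on (ℤ/31ℤ)^× is x ↦ x^7, because 13·7 = 91 = 3·30 + 1 ≡ 1 (mod 30) and x^{30} = 1 for x ≠ 0 (Fermat). So g⁻¹(9) = 9^7 mod 31.
Repeated squaring mod 31: 9^1 ≡ 9, 9^2 ≡ 9² = 81 ≡ 19, 9^4 ≡ 19² = 361 ≡ 20. Since 7 = 4 + 2 + 1, 9^7 ≡ 20·19·9: 20·19 = 380 ≡ 8, then 8·9 = 72 ≡ 10. So 9^7 ≡ 10 (mod 31).
Hence g⁻¹(9) = 10.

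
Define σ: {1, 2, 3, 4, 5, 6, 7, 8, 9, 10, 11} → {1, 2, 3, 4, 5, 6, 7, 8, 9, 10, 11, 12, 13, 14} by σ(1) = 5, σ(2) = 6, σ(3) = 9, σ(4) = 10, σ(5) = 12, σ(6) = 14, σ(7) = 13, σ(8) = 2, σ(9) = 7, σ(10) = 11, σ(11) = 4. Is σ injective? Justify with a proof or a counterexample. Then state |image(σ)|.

The values σ(1), …, σ(11) are 5, 6, 9, 10, 12, 14, 13, 2, 7, 11, 4 — all distinct.
So σ(s) = σ(t) only when s = t, and σ is injective.
The image of σ is {2, 4, 5, 6, 7, 9, 10, 11, 12, 13, 14}, which has 11 elements.

11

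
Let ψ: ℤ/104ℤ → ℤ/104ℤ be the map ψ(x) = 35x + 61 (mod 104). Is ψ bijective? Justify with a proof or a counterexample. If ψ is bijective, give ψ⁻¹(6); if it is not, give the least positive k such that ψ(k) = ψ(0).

43

By definition, ψ is injective if ψ(u) = ψ(v) implies u = v.
Suppose ψ(u) = ψ(v) in ℤ/104ℤ. Then 35u + 61 ≡ 35v + 61 (mod 104), so 35(u − v) ≡ 0 (mod 104).
Since gcd(35, 104) = 1, 35 is invertible modulo 104, hence u − v ≡ 0 (mod 104), i.e. u = v.
We now compute 35⁻¹ mod 104 explicitly. Euclid's algorithm: 104 = 2·35 + 34, 35 = 1·34 + 1; back-substituting gives 1 = 3·35 − 1·104, so 35⁻¹ ≡ 3 (mod 104).
Then y ↦ 3(y − 61) is a two-sided inverse to ψ, so every y ∈ ℤ/104ℤ has a preimage.
So ψ is bijective.
Since ψ is bijective, we compute ψ⁻¹(6): solve 35x + 61 ≡ 6 (mod 104), i.e. 35x ≡ 49 (mod 104).
Multiplying by 35⁻¹ = 3 gives x ≡ 3·49 = 147 = 1·104 + 43 ≡ 43 (mod 104).
Check: ψ(43) = 35·43 + 61 = 1566 = 15·104 + 6 ≡ 6 (mod 104).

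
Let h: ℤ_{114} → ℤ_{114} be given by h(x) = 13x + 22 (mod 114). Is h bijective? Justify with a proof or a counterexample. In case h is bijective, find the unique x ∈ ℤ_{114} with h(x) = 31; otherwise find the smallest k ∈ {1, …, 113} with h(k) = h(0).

Recall that h is injective if h(a) = h(b) implies a = b.
Suppose h(a) = h(b) in ℤ_{114}. Then 13a + 22 ≡ 13b + 22 (mod 114), hence 13(a − b) ≡ 0 (mod 114).
Since gcd(13, 114) = 1, 13 is invertible modulo 114, thus a − b ≡ 0 (mod 114), i.e. a = b.
We now compute 13⁻¹ mod 114 explicitly. Euclid's algorithm: 114 = 8·13 + 10, 13 = 1·10 + 3, 10 = 3·3 + 1; back-substituting gives 1 = 79·13 − 9·114, so 13⁻¹ ≡ 79 (mod 114).
Then y ↦ 79(y − 22) is a two-sided inverse to h, so every y ∈ ℤ_{114} has a preimage.
Therefore h is bijective.
Since h is bijective, we compute h⁻¹(31): solve 13x + 22 ≡ 31 (mod 114), i.e. 13x ≡ 9 (mod 114).
Multiplying by 13⁻¹ = 79 gives x ≡ 79·9 = 711 = 6·114 + 27 ≡ 27 (mod 114).
Check: h(27) = 13·27 + 22 = 373 = 3·114 + 31 ≡ 31 (mod 114).

27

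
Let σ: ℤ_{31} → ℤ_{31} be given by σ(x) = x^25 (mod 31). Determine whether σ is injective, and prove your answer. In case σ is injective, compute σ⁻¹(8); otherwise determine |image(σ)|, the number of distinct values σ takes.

7

σ(1) = 1^25 = 1.
σ(2): Repeated squaring mod 31: 2^1 ≡ 2, 2^2 ≡ 2² = 4, 2^4 ≡ 4² = 16, 2^8 ≡ 16² = 256 ≡ 8, 2^16 ≡ 8² = 64 ≡ 2. Since 25 = 16 + 8 + 1, 2^25 ≡ 2·8·2: 2·8 = 16, then 16·2 = 32 ≡ 1. So 2^25 ≡ 1 (mod 31).
So σ(1) = σ(2) = 1 while 1 ≠ 2, hence σ is not injective.
Since σ is not injective, we determine |image(σ)|. Computing x^25 mod 31 for each x (by repeated squaring, reducing mod 31 at every step), the values σ(0), σ(1), …, σ(30) are: 0, 1, 1, 6, 1, 5, 6, 25, 1, 5, 5, 26, 6, 26, 25, 30, 1, 6, 5, 25, 5, 26, 26, 30, 6, 25, 26, 30, 25, 30, 30.
The distinct values are {0, 1, 5, 6, 25, 26, 30}; there are 7 of them.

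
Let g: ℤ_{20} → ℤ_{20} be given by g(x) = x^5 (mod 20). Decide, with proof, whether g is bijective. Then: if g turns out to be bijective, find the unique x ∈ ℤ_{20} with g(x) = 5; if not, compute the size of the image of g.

g(0) = 0^5 = 0.
g(10): Repeated squaring mod 20: 10^1 ≡ 10, 10^2 ≡ 10² = 100 ≡ 0, 10^4 ≡ 0² = 0. Since 5 = 4 + 1, 10^5 ≡ 0·10: 0·10 = 0. So 10^5 ≡ 0 (mod 20).
So g(0) = g(10) = 0 while 0 ≠ 10, therefore g is not injective, hence not bijective.
Since g is not bijective, we determine |image(g)|. Computing x^5 mod 20 for each x (by repeated squaring, reducing mod 20 at every step), the values g(0), g(1), …, g(19) are: 0, 1, 12, 3, 4, 5, 16, 7, 8, 9, 0, 11, 12, 13, 4, 15, 16, 17, 8, 19.
The distinct values are {0, 1, 3, 4, 5, 7, 8, 9, 11, 12, 13, 15, 16, 17, 19}; there are 15 of them.

15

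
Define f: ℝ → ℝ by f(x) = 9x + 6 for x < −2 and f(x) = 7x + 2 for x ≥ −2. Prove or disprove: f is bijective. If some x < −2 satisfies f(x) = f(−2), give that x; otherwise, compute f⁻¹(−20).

-26/9

Both pieces are strictly increasing (slopes 9 and 7), so each is injective on its own interval.
The left piece maps (−∞, −2) onto (−∞, −12); the right piece maps [−2, ∞) onto [−12, ∞).
Since −12 = −12, the images partition ℝ: f is injective and surjective, hence bijective.
Because the two images are disjoint, no x < −2 has f(x) = f(−2), so we compute f⁻¹(−20): −20 lies in (−∞, −12), so solve 9x + 6 = −20: x = (−20 − 6)/9 = −26/9.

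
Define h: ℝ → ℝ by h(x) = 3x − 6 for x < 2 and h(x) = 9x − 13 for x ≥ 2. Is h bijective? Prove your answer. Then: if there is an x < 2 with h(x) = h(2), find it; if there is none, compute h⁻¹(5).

2

Both pieces are strictly increasing (slopes 3 and 9), so each is injective on its own interval.
The left piece maps (−∞, 2) onto (−∞, 0); the right piece maps [2, ∞) onto [5, ∞).
The images leave a gap (0 has no preimage), so h is not surjective, hence not bijective.
Because the two images are disjoint, no x < 2 has h(x) = h(2), so we compute h⁻¹(5): 5 lies in [5, ∞), so solve 9x − 13 = 5: x = (5 + 13)/9 = 2.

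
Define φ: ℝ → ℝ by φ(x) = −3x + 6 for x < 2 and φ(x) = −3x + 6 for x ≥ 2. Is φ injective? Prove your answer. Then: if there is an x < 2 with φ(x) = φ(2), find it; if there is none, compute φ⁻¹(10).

-4/3

Both pieces are strictly decreasing (slopes −3 and −3), so each is injective on its own interval.
The left piece maps (−∞, 2) onto (0, ∞); the right piece maps [2, ∞) onto (−∞, 0].
These images are disjoint, so no value is attained by both pieces. So φ is injective.
Because the two images are disjoint, no x < 2 has φ(x) = φ(2), so we compute φ⁻¹(10): 10 lies in (0, ∞), so solve −3x + 6 = 10: x = (10 − 6)/(−3) = −4/3.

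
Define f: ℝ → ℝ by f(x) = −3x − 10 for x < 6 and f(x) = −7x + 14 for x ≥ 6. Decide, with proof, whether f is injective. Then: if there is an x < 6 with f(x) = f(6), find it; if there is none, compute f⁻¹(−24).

14/3

Both pieces are strictly decreasing (slopes −3 and −7), so each is injective on its own interval.
The left piece maps (−∞, 6) onto (−28, ∞); the right piece maps [6, ∞) onto (−∞, −28].
These images are disjoint, so no value is attained by both pieces. Hence f is injective.
Because the two images are disjoint, no x < 6 has f(x) = f(6), so we compute f⁻¹(−24): −24 lies in (−28, ∞), so solve −3x − 10 = −24: x = (−24 + 10)/(−3) = 14/3.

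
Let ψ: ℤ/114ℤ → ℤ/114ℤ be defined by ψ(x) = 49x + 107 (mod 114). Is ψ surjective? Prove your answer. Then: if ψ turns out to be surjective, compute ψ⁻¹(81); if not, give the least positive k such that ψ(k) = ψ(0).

46

Recall: ψ is surjective if every y in the codomain equals ψ(x) for some x in the domain.
Since gcd(49, 114) = 1, 49 is invertible modulo 114. Euclid's algorithm: 114 = 2·49 + 16, 49 = 3·16 + 1; back-substituting gives 1 = 7·49 − 3·114, so 49⁻¹ ≡ 7 (mod 114).
For any y ∈ ℤ/114ℤ, x = 7(y − 107) mod 114 satisfies ψ(x) = 49·7(y − 107) + 107 ≡ y (since 49·7 ≡ 1 mod 114). So every y has a preimage.
So ψ is surjective.
Since ψ is surjective, we find ψ⁻¹(81): we need 49x ≡ 81 − 107 ≡ 88 (mod 114). Using 49⁻¹ = 7: x ≡ 7·88 = 616 = 5·114 + 46, so x = 46.
Check: ψ(46) = 49·46 + 107 = 2361 = 20·114 + 81 ≡ 81 (mod 114).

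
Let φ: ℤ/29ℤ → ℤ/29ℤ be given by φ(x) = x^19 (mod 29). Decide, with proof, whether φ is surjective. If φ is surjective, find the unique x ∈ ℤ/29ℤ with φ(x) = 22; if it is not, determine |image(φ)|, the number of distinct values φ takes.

5

Since 29 is prime, the nonzero elements of ℤ/29ℤ form a cyclic group of order 28.
As gcd(19, 28) = 1, raising to the 19th power is a bijection on this group: if x_1^19 ≡ x_2^19 then (x_1x_2^{−1})^19 = 1, and the only element of order dividing gcd(19, 28) = 1 is 1, so x_1 = x_2.
With φ(0) = 0 this makes φ injective on all of ℤ/29ℤ, hence bijective (finite equal-size domain and codomain). In particular φ is surjective.
Since φ is surjective, we find the preimage of 22. The inverse of x ↦ x^19 on (ℤ/29ℤ)^× is x ↦ x^3, because 19·3 = 57 = 2·28 + 1 ≡ 1 (mod 28) and x^{28} = 1 for x ≠ 0 (Fermat). So φ⁻¹(22) = 22^3 mod 29.
Repeated squaring mod 29: 22^1 ≡ 22, 22^2 ≡ 22² = 484 ≡ 20. Since 3 = 2 + 1, 22^3 ≡ 20·22: 20·22 = 440 ≡ 5. So 22^3 ≡ 5 (mod 29).
Hence φ⁻¹(22) = 5.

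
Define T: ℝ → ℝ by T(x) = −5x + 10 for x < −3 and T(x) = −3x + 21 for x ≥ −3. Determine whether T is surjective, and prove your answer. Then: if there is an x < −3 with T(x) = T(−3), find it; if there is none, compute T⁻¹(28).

Both pieces are strictly decreasing (slopes −5 and −3), so each is injective on its own interval.
The left piece maps (−∞, −3) onto (25, ∞); the right piece maps [−3, ∞) onto (−∞, 30].
The union (25, ∞) ∪ (−∞, 30] covers ℝ, so T is surjective.
For the follow-up: the images overlap, so an x < −3 with T(x) = T(−3) exists. T(−3) = 30; solving −5x + 10 = 30 for x < −3 gives x = (30 − 10)/(−5) = −4.

-4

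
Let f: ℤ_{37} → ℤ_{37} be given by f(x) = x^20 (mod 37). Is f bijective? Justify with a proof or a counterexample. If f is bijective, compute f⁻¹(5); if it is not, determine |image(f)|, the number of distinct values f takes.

f(1) = 1^20 = 1.
f(6): Repeated squaring mod 37: 6^1 ≡ 6, 6^2 ≡ 6² = 36, 6^4 ≡ 36² = 1296 ≡ 1, 6^8 ≡ 1² = 1, 6^16 ≡ 1² = 1. Since 20 = 16 + 4, 6^20 ≡ 1·1: 1·1 = 1. So 6^20 ≡ 1 (mod 37).
So f(1) = f(6) = 1 while 1 ≠ 6, therefore f is not injective, hence not bijective.
Since f is not bijective, we determine |image(f)|. Computing x^20 mod 37 for each x (by repeated squaring, reducing mod 37 at every step), the values f(0), f(1), …, f(36) are: 0, 1, 33, 9, 16, 12, 1, 12, 10, 7, 26, 10, 33, 16, 26, 34, 34, 7, 9, 9, 7, 34, 34, 26, 16, 33, 10, 26, 7, 10, 12, 1, 12, 16, 9, 33, 1.
The distinct values are {0, 1, 7, 9, 10, 12, 16, 26, 33, 34}; there are 10 of them.

10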